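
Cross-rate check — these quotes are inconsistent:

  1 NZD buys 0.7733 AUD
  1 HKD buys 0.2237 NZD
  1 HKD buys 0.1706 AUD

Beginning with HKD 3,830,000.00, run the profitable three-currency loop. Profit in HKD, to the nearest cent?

Profitable loop is HKD → NZD → AUD → HKD:
HKD 3,830,000.00 × 0.2237 = NZD 856,771.00
NZD 856,771.00 × 0.7733 = AUD 662,541.01
AUD 662,541.01 ÷ 0.1706 = HKD 3,883,593.28
Profit = HKD 3,883,593.28 − HKD 3,830,000.00

Profit: HKD 53,593.28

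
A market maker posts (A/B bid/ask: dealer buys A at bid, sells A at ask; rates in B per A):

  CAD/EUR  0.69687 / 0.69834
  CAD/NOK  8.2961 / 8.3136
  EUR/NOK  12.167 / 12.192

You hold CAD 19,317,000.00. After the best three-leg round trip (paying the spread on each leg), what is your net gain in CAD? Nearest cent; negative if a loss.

Best loop CAD → EUR → NOK → CAD:
CAD 19,317,000.00 × 0.69687 (sell CAD at bid) = EUR 13,461,437.79
EUR 13,461,437.79 × 12.167 (sell EUR at bid) = NOK 163,785,313.59
NOK 163,785,313.59 ÷ 8.3136 (buy CAD at ask) = CAD 19,700,889.34

Net profit: CAD 383,889.34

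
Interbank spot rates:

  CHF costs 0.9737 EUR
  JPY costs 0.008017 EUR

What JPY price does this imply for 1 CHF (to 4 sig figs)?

CHF/JPY = 121.5

1 CHF × 0.9737 = 0.9737 EUR
0.9737 EUR ÷ 0.008017 = 121.454 JPY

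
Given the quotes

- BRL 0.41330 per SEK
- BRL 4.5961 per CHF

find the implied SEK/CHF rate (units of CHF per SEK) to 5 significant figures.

1 SEK × 0.41330 = 0.4133 BRL
0.4133 BRL ÷ 4.5961 = 0.0899241 CHF

SEK/CHF = 0.089924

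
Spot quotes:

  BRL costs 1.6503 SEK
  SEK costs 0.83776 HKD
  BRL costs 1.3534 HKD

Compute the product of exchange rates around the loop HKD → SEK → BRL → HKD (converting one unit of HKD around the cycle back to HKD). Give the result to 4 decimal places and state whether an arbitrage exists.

0.9789 (arbitrage exists)

Around HKD → SEK → BRL → HKD: 1 ÷ 0.83776 ÷ 1.6503 × 1.3534 = 0.978912
Product < 1; profitable direction is HKD → BRL → SEK → HKD.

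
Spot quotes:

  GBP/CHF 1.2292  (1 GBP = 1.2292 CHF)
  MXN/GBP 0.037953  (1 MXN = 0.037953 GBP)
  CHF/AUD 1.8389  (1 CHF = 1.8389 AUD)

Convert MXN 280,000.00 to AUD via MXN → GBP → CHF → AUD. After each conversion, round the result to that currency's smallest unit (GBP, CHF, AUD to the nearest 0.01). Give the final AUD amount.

AUD 24,020.65

MXN 280,000.00 × 0.037953 = GBP 10,626.84
GBP 10,626.84 × 1.2292 = CHF 13,062.51
CHF 13,062.51 × 1.8389 = AUD 24,020.65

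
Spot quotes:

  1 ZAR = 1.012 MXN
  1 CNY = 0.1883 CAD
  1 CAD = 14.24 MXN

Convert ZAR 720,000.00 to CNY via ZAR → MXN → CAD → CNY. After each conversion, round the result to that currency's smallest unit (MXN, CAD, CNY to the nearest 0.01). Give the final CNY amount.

CNY 271,739.46

ZAR 720,000.00 × 1.012 = MXN 728,640.00
MXN 728,640.00 ÷ 14.24 = CAD 51,168.54
CAD 51,168.54 ÷ 0.1883 = CNY 271,739.46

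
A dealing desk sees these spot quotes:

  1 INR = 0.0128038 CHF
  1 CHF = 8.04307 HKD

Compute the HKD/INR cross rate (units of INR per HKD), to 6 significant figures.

1 HKD ÷ 8.04307 = 0.124331 CHF
0.124331 CHF ÷ 0.0128038 = 9.71045 INR

HKD/INR = 9.71045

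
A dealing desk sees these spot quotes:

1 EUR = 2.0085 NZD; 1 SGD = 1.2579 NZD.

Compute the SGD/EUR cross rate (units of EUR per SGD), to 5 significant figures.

SGD/EUR = 0.62629

1 SGD × 1.2579 = 1.2579 NZD
1.2579 NZD ÷ 2.0085 = 0.626288 EUR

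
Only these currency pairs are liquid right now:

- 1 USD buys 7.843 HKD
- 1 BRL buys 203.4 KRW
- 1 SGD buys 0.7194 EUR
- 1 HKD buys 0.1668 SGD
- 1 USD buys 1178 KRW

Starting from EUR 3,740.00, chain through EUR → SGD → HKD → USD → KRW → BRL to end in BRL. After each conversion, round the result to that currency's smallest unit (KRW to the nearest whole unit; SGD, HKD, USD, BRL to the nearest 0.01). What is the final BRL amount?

EUR 3,740.00 ÷ 0.7194 = SGD 5,198.78
SGD 5,198.78 ÷ 0.1668 = HKD 31,167.75
HKD 31,167.75 ÷ 7.843 = USD 3,973.96
USD 3,973.96 × 1178 = KRW 4,681,325
KRW 4,681,325 ÷ 203.4 = BRL 23,015.36

BRL 23,015.36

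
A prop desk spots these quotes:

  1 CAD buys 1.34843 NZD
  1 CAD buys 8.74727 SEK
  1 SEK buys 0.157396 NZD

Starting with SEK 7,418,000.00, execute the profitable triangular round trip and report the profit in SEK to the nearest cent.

Profitable loop is SEK → NZD → CAD → SEK:
SEK 7,418,000.00 × 0.157396 = NZD 1,167,563.53
NZD 1,167,563.53 ÷ 1.34843 = CAD 865,868.85
CAD 865,868.85 × 8.74727 = SEK 7,573,988.58
Profit = SEK 7,573,988.58 − SEK 7,418,000.00

Profit: SEK 155,988.58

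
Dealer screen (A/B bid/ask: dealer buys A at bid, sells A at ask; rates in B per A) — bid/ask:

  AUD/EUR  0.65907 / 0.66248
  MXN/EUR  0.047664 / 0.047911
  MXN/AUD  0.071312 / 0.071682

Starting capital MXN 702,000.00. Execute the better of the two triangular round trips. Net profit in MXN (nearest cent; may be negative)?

Net profit: MXN 2,603.36

Best loop MXN → EUR → AUD → MXN:
MXN 702,000.00 × 0.047664 (sell MXN at bid) = EUR 33,460.13
EUR 33,460.13 ÷ 0.66248 (buy AUD at ask) = AUD 50,507.38
AUD 50,507.38 ÷ 0.071682 (buy MXN at ask) = MXN 704,603.36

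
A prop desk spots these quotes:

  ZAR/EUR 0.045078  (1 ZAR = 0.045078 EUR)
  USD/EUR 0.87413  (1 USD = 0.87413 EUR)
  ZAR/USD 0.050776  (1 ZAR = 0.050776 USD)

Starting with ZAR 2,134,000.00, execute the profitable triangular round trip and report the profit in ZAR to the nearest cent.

Profitable loop is ZAR → EUR → USD → ZAR:
ZAR 2,134,000.00 × 0.045078 = EUR 96,196.45
EUR 96,196.45 ÷ 0.87413 = USD 110,048.22
USD 110,048.22 ÷ 0.050776 = ZAR 2,167,327.51
Profit = ZAR 2,167,327.51 − ZAR 2,134,000.00

Profit: ZAR 33,327.51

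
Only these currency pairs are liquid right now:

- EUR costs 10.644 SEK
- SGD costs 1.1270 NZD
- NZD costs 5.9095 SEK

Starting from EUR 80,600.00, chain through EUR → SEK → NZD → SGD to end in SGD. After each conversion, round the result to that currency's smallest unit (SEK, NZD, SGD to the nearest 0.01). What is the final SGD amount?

EUR 80,600.00 × 10.644 = SEK 857,906.40
SEK 857,906.40 ÷ 5.9095 = NZD 145,174.11
NZD 145,174.11 ÷ 1.1270 = SGD 128,814.65

SGD 128,814.65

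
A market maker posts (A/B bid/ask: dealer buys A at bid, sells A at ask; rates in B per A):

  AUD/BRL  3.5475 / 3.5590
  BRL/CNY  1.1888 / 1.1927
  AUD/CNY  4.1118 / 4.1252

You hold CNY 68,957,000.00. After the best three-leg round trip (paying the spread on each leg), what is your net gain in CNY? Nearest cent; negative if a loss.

Net profit: CNY 1,539,012.19

Best loop CNY → AUD → BRL → CNY:
CNY 68,957,000.00 ÷ 4.1252 (buy AUD at ask) = AUD 16,716,038.01
AUD 16,716,038.01 × 3.5475 (sell AUD at bid) = BRL 59,300,144.84
BRL 59,300,144.84 × 1.1888 (sell BRL at bid) = CNY 70,496,012.19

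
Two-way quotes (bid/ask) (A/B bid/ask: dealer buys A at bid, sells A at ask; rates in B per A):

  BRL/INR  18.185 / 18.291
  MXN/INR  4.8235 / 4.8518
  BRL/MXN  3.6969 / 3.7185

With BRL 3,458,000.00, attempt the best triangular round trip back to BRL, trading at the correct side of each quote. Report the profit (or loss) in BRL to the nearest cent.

Net profit: BRL 27,520.32

Best loop BRL → INR → MXN → BRL:
BRL 3,458,000.00 × 18.185 (sell BRL at bid) = INR 62,883,730.00
INR 62,883,730.00 ÷ 4.8518 (buy MXN at ask) = MXN 12,960,907.29
MXN 12,960,907.29 ÷ 3.7185 (buy BRL at ask) = BRL 3,485,520.32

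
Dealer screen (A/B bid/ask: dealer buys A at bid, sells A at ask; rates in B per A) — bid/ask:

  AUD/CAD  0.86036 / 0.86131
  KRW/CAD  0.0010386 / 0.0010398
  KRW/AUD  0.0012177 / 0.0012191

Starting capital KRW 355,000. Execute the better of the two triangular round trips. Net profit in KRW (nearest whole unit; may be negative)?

Best loop KRW → AUD → CAD → KRW:
KRW 355,000 × 0.0012177 (sell KRW at bid) = AUD 432.28
AUD 432.28 × 0.86036 (sell AUD at bid) = CAD 371.92
CAD 371.92 ÷ 0.0010398 (buy KRW at ask) = KRW 357,684

Net profit: KRW 2,684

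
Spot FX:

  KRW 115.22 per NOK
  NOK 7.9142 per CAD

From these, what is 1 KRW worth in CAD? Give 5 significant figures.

KRW/CAD = 0.0010966

1 KRW ÷ 115.22 = 0.00867905 NOK
0.00867905 NOK ÷ 7.9142 = 0.00109664 CAD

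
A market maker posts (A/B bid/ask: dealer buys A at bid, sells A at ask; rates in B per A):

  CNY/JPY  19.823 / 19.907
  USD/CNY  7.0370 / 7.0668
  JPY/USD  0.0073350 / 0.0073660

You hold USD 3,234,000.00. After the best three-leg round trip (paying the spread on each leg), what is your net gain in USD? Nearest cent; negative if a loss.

Best loop USD → CNY → JPY → USD:
USD 3,234,000.00 × 7.0370 (sell USD at bid) = CNY 22,757,658.00
CNY 22,757,658.00 × 19.823 (sell CNY at bid) = JPY 451,125,055
JPY 451,125,055 × 0.0073350 (sell JPY at bid) = USD 3,309,002.28

Net profit: USD 75,002.28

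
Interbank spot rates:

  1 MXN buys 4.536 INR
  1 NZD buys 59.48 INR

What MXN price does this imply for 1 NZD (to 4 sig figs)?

1 NZD × 59.48 = 59.48 INR
59.48 INR ÷ 4.536 = 13.1129 MXN

NZD/MXN = 13.11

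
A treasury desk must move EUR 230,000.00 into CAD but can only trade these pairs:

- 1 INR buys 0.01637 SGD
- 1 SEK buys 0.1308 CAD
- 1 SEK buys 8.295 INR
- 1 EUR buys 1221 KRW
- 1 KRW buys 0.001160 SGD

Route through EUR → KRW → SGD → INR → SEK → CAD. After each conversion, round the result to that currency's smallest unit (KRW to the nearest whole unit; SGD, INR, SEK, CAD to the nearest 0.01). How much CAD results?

EUR 230,000.00 × 1221 = KRW 280,830,000
KRW 280,830,000 × 0.001160 = SGD 325,762.80
SGD 325,762.80 ÷ 0.01637 = INR 19,899,987.78
INR 19,899,987.78 ÷ 8.295 = SEK 2,399,034.09
SEK 2,399,034.09 × 0.1308 = CAD 313,793.66

CAD 313,793.66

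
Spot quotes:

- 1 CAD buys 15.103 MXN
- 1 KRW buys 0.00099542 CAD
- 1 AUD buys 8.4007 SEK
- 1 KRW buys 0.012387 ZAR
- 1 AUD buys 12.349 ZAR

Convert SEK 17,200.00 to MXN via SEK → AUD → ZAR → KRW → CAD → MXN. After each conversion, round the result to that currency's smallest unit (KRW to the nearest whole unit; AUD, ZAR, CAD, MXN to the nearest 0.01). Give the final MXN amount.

SEK 17,200.00 ÷ 8.4007 = AUD 2,047.45
AUD 2,047.45 × 12.349 = ZAR 25,283.96
ZAR 25,283.96 ÷ 0.012387 = KRW 2,041,169
KRW 2,041,169 × 0.00099542 = CAD 2,031.82
CAD 2,031.82 × 15.103 = MXN 30,686.58

MXN 30,686.58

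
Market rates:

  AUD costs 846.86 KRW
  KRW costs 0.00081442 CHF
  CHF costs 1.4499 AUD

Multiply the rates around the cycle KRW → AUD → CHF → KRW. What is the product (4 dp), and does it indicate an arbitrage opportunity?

1.0000 (no arbitrage)

Around KRW → AUD → CHF → KRW: 1 ÷ 846.86 ÷ 1.4499 ÷ 0.00081442 = 1.000004
Product ≈ 1 (deviation 0.000%, within rounding noise).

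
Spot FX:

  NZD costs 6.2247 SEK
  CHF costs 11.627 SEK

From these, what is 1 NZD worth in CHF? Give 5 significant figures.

NZD/CHF = 0.53537

1 NZD × 6.2247 = 6.2247 SEK
6.2247 SEK ÷ 11.627 = 0.535366 CHF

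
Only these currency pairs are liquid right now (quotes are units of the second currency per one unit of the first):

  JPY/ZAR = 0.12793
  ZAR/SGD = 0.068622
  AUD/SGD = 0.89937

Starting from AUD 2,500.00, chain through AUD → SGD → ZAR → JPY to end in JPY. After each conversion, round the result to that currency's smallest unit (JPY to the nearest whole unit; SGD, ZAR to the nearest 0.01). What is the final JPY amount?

JPY 256,120

AUD 2,500.00 × 0.89937 = SGD 2,248.43
SGD 2,248.43 ÷ 0.068622 = ZAR 32,765.44
ZAR 32,765.44 ÷ 0.12793 = JPY 256,120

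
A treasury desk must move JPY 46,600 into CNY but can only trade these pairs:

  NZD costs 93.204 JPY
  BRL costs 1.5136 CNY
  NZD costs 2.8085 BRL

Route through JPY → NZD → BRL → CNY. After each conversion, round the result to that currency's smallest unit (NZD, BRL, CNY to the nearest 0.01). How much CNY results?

CNY 2,125.38

JPY 46,600 ÷ 93.204 = NZD 499.98
NZD 499.98 × 2.8085 = BRL 1,404.19
BRL 1,404.19 × 1.5136 = CNY 2,125.38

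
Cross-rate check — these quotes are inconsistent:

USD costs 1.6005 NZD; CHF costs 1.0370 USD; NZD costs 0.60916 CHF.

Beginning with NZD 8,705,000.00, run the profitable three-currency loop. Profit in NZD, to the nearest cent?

Profitable loop is NZD → CHF → USD → NZD:
NZD 8,705,000.00 × 0.60916 = CHF 5,302,737.80
CHF 5,302,737.80 × 1.0370 = USD 5,498,939.10
USD 5,498,939.10 × 1.6005 = NZD 8,801,052.03
Profit = NZD 8,801,052.03 − NZD 8,705,000.00

Profit: NZD 96,052.03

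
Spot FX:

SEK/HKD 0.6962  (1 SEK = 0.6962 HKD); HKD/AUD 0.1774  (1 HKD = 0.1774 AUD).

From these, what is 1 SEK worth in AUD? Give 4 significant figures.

SEK/AUD = 0.1235

1 SEK × 0.6962 = 0.6962 HKD
0.6962 HKD × 0.1774 = 0.123506 AUD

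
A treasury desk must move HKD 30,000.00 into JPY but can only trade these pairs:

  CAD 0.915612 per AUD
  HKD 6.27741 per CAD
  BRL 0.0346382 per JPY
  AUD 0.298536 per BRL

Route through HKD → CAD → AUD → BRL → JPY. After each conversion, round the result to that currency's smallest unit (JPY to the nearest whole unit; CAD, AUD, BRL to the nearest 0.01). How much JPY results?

HKD 30,000.00 ÷ 6.27741 = CAD 4,779.04
CAD 4,779.04 ÷ 0.915612 = AUD 5,219.50
AUD 5,219.50 ÷ 0.298536 = BRL 17,483.65
BRL 17,483.65 ÷ 0.0346382 = JPY 504,751

JPY 504,751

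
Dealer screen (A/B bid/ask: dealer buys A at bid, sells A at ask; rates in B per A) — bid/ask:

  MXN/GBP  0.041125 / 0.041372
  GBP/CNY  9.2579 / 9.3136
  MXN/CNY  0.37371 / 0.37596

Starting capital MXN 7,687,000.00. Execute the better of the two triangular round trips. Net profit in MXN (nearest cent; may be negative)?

Net profit: MXN 97,552.22

Best loop MXN → GBP → CNY → MXN:
MXN 7,687,000.00 × 0.041125 (sell MXN at bid) = GBP 316,127.88
GBP 316,127.88 × 9.2579 (sell GBP at bid) = CNY 2,926,680.25
CNY 2,926,680.25 ÷ 0.37596 (buy MXN at ask) = MXN 7,784,552.22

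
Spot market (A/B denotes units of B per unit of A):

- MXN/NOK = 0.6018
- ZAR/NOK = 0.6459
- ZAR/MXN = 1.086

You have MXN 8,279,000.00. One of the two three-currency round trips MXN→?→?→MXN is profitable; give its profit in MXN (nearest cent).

Profit: MXN 98,117.49

Profitable loop is MXN → NOK → ZAR → MXN:
MXN 8,279,000.00 × 0.6018 = NOK 4,982,302.20
NOK 4,982,302.20 ÷ 0.6459 = ZAR 7,713,736.18
ZAR 7,713,736.18 × 1.086 = MXN 8,377,117.49
Profit = MXN 8,377,117.49 − MXN 8,279,000.00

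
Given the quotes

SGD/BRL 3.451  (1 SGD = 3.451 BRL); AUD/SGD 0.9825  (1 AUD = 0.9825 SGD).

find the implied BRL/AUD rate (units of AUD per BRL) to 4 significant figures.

BRL/AUD = 0.2949

1 BRL ÷ 3.451 = 0.289771 SGD
0.289771 SGD ÷ 0.9825 = 0.294932 AUD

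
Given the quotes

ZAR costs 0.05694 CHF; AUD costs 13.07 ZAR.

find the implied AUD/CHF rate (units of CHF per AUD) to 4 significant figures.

1 AUD × 13.07 = 13.07 ZAR
13.07 ZAR × 0.05694 = 0.744206 CHF

AUD/CHF = 0.7442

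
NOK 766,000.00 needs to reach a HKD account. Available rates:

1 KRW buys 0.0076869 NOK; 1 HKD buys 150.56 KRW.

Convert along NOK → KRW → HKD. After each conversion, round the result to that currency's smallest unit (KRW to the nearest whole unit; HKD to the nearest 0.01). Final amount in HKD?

HKD 661,862.74

NOK 766,000.00 ÷ 0.0076869 = KRW 99,650,054
KRW 99,650,054 ÷ 150.56 = HKD 661,862.74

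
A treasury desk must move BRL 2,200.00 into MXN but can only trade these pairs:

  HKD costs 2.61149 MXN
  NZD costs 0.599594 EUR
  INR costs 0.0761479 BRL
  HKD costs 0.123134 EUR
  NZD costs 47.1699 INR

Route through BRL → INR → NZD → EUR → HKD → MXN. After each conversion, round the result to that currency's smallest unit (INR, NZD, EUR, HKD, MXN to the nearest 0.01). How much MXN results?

MXN 7,788.82

BRL 2,200.00 ÷ 0.0761479 = INR 28,891.14
INR 28,891.14 ÷ 47.1699 = NZD 612.49
NZD 612.49 × 0.599594 = EUR 367.25
EUR 367.25 ÷ 0.123134 = HKD 2,982.52
HKD 2,982.52 × 2.61149 = MXN 7,788.82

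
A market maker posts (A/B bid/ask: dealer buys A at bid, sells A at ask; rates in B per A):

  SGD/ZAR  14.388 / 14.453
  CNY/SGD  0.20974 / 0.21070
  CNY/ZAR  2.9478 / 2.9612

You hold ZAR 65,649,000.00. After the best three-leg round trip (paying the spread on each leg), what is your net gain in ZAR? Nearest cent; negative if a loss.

Net profit: ZAR 1,253,456.94

Best loop ZAR → CNY → SGD → ZAR:
ZAR 65,649,000.00 ÷ 2.9612 (buy CNY at ask) = CNY 22,169,728.49
CNY 22,169,728.49 × 0.20974 (sell CNY at bid) = SGD 4,649,878.85
SGD 4,649,878.85 × 14.388 (sell SGD at bid) = ZAR 66,902,456.94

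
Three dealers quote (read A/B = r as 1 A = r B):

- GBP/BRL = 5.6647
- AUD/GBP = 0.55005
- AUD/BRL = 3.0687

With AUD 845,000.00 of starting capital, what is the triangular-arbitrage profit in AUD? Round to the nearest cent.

Profitable loop is AUD → GBP → BRL → AUD:
AUD 845,000.00 × 0.55005 = GBP 464,792.25
GBP 464,792.25 × 5.6647 = BRL 2,632,908.66
BRL 2,632,908.66 ÷ 3.0687 = AUD 857,988.29
Profit = AUD 857,988.29 − AUD 845,000.00

Profit: AUD 12,988.29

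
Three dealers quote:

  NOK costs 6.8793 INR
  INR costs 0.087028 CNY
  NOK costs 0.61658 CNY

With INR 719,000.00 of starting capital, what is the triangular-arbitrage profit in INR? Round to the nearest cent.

Profitable loop is INR → NOK → CNY → INR:
INR 719,000.00 ÷ 6.8793 = NOK 104,516.45
NOK 104,516.45 × 0.61658 = CNY 64,442.75
CNY 64,442.75 ÷ 0.087028 = INR 740,482.96
Profit = INR 740,482.96 − INR 719,000.00

Profit: INR 21,482.96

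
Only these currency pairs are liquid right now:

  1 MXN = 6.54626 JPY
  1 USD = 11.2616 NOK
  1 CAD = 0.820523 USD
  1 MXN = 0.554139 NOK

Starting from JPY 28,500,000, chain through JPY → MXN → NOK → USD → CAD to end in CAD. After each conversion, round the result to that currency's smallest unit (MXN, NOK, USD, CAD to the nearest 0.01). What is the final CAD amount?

JPY 28,500,000 ÷ 6.54626 = MXN 4,353,630.93
MXN 4,353,630.93 × 0.554139 = NOK 2,412,516.69
NOK 2,412,516.69 ÷ 11.2616 = USD 214,225.04
USD 214,225.04 ÷ 0.820523 = CAD 261,083.53

CAD 261,083.53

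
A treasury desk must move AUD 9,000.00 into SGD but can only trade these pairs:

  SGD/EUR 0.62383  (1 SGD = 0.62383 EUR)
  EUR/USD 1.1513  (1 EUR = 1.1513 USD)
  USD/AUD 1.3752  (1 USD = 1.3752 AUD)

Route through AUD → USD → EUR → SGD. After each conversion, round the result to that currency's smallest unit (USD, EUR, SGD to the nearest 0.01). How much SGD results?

AUD 9,000.00 ÷ 1.3752 = USD 6,544.50
USD 6,544.50 ÷ 1.1513 = EUR 5,684.44
EUR 5,684.44 ÷ 0.62383 = SGD 9,112.16

SGD 9,112.16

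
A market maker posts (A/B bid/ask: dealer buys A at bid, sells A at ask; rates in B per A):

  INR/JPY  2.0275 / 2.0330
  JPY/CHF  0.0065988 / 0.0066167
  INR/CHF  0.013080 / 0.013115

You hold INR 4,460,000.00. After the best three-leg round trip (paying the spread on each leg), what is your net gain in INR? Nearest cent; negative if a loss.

Net profit: INR 89,800.90

Best loop INR → JPY → CHF → INR:
INR 4,460,000.00 × 2.0275 (sell INR at bid) = JPY 9,042,650
JPY 9,042,650 × 0.0065988 (sell JPY at bid) = CHF 59,670.64
CHF 59,670.64 ÷ 0.013115 (buy INR at ask) = INR 4,549,800.90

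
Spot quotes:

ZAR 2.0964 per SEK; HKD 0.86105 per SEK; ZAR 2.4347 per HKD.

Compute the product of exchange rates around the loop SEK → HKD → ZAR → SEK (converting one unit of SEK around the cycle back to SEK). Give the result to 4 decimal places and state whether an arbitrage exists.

Around SEK → HKD → ZAR → SEK: 1 × 0.86105 × 2.4347 ÷ 2.0964 = 0.999999
Product ≈ 1 (deviation 0.000%, within rounding noise).

1.0000 (no arbitrage)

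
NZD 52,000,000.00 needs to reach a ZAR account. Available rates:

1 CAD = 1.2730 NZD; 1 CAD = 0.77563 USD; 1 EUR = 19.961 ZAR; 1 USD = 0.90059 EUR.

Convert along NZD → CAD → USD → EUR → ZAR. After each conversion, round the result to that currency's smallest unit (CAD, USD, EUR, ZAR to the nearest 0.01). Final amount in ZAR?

ZAR 569,559,307.57

NZD 52,000,000.00 ÷ 1.2730 = CAD 40,848,389.63
CAD 40,848,389.63 × 0.77563 = USD 31,683,236.45
USD 31,683,236.45 × 0.90059 = EUR 28,533,605.91
EUR 28,533,605.91 × 19.961 = ZAR 569,559,307.57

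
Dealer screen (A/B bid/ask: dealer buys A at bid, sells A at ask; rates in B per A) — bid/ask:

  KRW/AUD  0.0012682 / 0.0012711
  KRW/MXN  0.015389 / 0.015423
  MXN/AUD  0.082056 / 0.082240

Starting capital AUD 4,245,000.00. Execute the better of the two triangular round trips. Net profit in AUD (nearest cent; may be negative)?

Best loop AUD → MXN → KRW → AUD:
AUD 4,245,000.00 ÷ 0.082240 (buy MXN at ask) = MXN 51,617,217.90
MXN 51,617,217.90 ÷ 0.015423 (buy KRW at ask) = KRW 3,346,768,975
KRW 3,346,768,975 × 0.0012682 (sell KRW at bid) = AUD 4,244,372.41

Net result: AUD -627.59 (no profitable arbitrage after spreads)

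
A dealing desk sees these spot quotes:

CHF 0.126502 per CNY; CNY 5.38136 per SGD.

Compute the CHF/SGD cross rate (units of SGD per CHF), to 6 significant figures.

CHF/SGD = 1.46896

1 CHF ÷ 0.126502 = 7.90501 CNY
7.90501 CNY ÷ 5.38136 = 1.46896 SGD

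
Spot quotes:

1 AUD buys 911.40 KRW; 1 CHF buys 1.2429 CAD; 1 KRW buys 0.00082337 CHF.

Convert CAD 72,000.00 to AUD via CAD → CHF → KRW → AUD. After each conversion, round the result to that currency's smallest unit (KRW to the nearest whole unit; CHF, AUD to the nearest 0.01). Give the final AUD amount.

AUD 77,195.55

CAD 72,000.00 ÷ 1.2429 = CHF 57,929.04
CHF 57,929.04 ÷ 0.00082337 = KRW 70,356,025
KRW 70,356,025 ÷ 911.40 = AUD 77,195.55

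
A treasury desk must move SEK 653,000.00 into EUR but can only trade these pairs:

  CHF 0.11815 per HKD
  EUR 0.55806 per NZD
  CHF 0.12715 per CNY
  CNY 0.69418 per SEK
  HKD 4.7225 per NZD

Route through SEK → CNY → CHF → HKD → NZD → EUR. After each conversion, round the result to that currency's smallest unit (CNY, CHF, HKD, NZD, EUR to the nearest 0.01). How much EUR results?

SEK 653,000.00 × 0.69418 = CNY 453,299.54
CNY 453,299.54 × 0.12715 = CHF 57,637.04
CHF 57,637.04 ÷ 0.11815 = HKD 487,829.37
HKD 487,829.37 ÷ 4.7225 = NZD 103,298.97
NZD 103,298.97 × 0.55806 = EUR 57,647.02

EUR 57,647.02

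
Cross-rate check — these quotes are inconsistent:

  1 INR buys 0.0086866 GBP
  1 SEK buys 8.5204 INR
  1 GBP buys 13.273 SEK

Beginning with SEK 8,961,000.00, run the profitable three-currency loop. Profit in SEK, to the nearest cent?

Profitable loop is SEK → GBP → INR → SEK:
SEK 8,961,000.00 ÷ 13.273 = GBP 675,129.96
GBP 675,129.96 ÷ 0.0086866 = INR 77,720,853.16
INR 77,720,853.16 ÷ 8.5204 = SEK 9,121,737.61
Profit = SEK 9,121,737.61 − SEK 8,961,000.00

Profit: SEK 160,737.61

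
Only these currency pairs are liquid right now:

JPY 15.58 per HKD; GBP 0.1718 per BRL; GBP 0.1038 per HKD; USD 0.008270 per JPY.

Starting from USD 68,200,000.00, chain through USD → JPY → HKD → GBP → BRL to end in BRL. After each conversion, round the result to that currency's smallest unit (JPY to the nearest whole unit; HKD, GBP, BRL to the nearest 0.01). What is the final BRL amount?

BRL 319,805,262.40

USD 68,200,000.00 ÷ 0.008270 = JPY 8,246,674,728
JPY 8,246,674,728 ÷ 15.58 = HKD 529,311,600.00
HKD 529,311,600.00 × 0.1038 = GBP 54,942,544.08
GBP 54,942,544.08 ÷ 0.1718 = BRL 319,805,262.40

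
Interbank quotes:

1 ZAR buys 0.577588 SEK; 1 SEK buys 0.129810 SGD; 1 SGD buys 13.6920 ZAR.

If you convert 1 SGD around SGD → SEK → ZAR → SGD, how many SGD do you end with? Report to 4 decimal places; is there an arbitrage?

Around SGD → SEK → ZAR → SGD: 1 ÷ 0.129810 ÷ 0.577588 ÷ 13.6920 = 0.974107
Product < 1; profitable direction is SGD → ZAR → SEK → SGD.

0.9741 (arbitrage exists)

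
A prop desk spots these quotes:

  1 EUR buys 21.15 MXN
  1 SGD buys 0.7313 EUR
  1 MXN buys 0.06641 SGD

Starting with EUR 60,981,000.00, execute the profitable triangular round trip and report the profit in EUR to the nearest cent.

Profitable loop is EUR → MXN → SGD → EUR:
EUR 60,981,000.00 × 21.15 = MXN 1,289,748,150.00
MXN 1,289,748,150.00 × 0.06641 = SGD 85,652,174.64
SGD 85,652,174.64 × 0.7313 = EUR 62,637,435.32
Profit = EUR 62,637,435.32 − EUR 60,981,000.00

Profit: EUR 1,656,435.32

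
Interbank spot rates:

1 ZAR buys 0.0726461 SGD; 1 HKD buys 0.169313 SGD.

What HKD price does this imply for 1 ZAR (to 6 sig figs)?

1 ZAR × 0.0726461 = 0.0726461 SGD
0.0726461 SGD ÷ 0.169313 = 0.429064 HKD

ZAR/HKD = 0.429064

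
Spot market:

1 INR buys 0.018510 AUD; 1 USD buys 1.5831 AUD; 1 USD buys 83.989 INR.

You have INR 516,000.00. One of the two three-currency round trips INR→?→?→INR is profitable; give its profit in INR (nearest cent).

Profit: INR 9,447.37

Profitable loop is INR → USD → AUD → INR:
INR 516,000.00 ÷ 83.989 = USD 6,143.66
USD 6,143.66 × 1.5831 = AUD 9,726.03
AUD 9,726.03 ÷ 0.018510 = INR 525,447.37
Profit = INR 525,447.37 − INR 516,000.00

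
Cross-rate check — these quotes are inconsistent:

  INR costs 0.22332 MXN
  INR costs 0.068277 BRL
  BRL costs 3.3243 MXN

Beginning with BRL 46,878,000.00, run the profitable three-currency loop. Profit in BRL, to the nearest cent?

Profit: BRL 766,864.44

Profitable loop is BRL → MXN → INR → BRL:
BRL 46,878,000.00 × 3.3243 = MXN 155,836,535.40
MXN 155,836,535.40 ÷ 0.22332 = INR 697,817,192.37
INR 697,817,192.37 × 0.068277 = BRL 47,644,864.44
Profit = BRL 47,644,864.44 − BRL 46,878,000.00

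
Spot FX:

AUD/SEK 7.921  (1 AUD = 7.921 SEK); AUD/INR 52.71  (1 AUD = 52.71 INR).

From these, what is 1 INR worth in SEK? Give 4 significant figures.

1 INR ÷ 52.71 = 0.0189717 AUD
0.0189717 AUD × 7.921 = 0.150275 SEK

INR/SEK = 0.1503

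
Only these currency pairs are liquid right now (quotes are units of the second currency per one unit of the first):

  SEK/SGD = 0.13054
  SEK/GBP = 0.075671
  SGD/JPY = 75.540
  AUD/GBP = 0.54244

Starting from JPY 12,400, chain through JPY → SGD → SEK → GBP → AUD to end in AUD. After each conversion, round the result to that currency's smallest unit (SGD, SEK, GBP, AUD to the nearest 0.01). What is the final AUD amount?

AUD 175.41

JPY 12,400 ÷ 75.540 = SGD 164.15
SGD 164.15 ÷ 0.13054 = SEK 1,257.47
SEK 1,257.47 × 0.075671 = GBP 95.15
GBP 95.15 ÷ 0.54244 = AUD 175.41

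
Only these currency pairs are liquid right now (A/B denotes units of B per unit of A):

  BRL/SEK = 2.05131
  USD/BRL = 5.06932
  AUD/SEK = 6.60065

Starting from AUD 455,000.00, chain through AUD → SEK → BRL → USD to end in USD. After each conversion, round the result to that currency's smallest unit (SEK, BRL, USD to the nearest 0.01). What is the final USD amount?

USD 288,813.24

AUD 455,000.00 × 6.60065 = SEK 3,003,295.75
SEK 3,003,295.75 ÷ 2.05131 = BRL 1,464,086.73
BRL 1,464,086.73 ÷ 5.06932 = USD 288,813.24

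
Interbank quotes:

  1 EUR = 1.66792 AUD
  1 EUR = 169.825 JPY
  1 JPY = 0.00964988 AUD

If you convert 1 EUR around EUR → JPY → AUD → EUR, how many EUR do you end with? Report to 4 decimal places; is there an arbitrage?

0.9825 (arbitrage exists)

Around EUR → JPY → AUD → EUR: 1 × 169.825 × 0.00964988 ÷ 1.66792 = 0.982536
Product < 1; profitable direction is EUR → AUD → JPY → EUR.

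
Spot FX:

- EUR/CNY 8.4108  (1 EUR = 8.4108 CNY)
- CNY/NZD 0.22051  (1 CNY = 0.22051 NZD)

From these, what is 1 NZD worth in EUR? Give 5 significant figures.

1 NZD ÷ 0.22051 = 4.53494 CNY
4.53494 CNY ÷ 8.4108 = 0.539181 EUR

NZD/EUR = 0.53918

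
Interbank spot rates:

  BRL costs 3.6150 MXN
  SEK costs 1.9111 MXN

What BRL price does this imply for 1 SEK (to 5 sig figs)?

1 SEK × 1.9111 = 1.9111 MXN
1.9111 MXN ÷ 3.6150 = 0.528658 BRL

SEK/BRL = 0.52866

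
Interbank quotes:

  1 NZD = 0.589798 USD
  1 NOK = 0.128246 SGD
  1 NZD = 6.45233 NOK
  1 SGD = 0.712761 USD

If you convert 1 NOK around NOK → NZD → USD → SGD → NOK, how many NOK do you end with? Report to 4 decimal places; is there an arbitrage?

Around NOK → NZD → USD → SGD → NOK: 1 ÷ 6.45233 × 0.589798 ÷ 0.712761 ÷ 0.128246 = 0.999998
Product ≈ 1 (deviation 0.000%, within rounding noise).

1.0000 (no arbitrage)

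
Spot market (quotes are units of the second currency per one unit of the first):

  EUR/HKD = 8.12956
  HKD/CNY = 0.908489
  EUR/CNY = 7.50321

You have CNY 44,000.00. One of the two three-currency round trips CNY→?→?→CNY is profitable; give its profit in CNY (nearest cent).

Profitable loop is CNY → HKD → EUR → CNY:
CNY 44,000.00 ÷ 0.908489 = HKD 48,432.07
HKD 48,432.07 ÷ 8.12956 = EUR 5,957.53
EUR 5,957.53 × 7.50321 = CNY 44,700.57
Profit = CNY 44,700.57 − CNY 44,000.00

Profit: CNY 700.57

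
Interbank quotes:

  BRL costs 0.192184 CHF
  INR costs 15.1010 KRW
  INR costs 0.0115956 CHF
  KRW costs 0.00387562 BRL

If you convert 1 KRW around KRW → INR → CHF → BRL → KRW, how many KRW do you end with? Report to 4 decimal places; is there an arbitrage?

Around KRW → INR → CHF → BRL → KRW: 1 ÷ 15.1010 × 0.0115956 ÷ 0.192184 ÷ 0.00387562 = 1.030930
Product > 1; profitable direction is KRW → INR → CHF → BRL → KRW.

1.0309 (arbitrage exists)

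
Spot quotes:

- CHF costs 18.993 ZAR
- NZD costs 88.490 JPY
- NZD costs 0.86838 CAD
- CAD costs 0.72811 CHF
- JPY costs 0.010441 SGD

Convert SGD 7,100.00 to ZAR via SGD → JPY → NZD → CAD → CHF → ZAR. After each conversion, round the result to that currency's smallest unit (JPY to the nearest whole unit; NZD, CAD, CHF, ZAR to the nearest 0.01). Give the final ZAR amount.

SGD 7,100.00 ÷ 0.010441 = JPY 680,011
JPY 680,011 ÷ 88.490 = NZD 7,684.61
NZD 7,684.61 × 0.86838 = CAD 6,673.16
CAD 6,673.16 × 0.72811 = CHF 4,858.79
CHF 4,858.79 × 18.993 = ZAR 92,283.00

ZAR 92,283.00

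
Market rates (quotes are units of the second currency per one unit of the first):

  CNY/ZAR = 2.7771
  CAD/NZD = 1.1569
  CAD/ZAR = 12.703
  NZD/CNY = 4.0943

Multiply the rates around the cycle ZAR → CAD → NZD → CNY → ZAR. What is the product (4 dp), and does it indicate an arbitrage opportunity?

Around ZAR → CAD → NZD → CNY → ZAR: 1 ÷ 12.703 × 1.1569 × 4.0943 × 2.7771 = 1.035525
Product > 1; profitable direction is ZAR → CAD → NZD → CNY → ZAR.

1.0355 (arbitrage exists)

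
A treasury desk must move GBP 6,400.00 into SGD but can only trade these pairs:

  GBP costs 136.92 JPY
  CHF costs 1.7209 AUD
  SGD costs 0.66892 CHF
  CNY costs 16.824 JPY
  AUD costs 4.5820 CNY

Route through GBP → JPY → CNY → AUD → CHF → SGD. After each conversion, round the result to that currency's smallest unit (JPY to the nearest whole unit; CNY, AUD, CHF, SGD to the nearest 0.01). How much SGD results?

SGD 9,874.90

GBP 6,400.00 × 136.92 = JPY 876,288
JPY 876,288 ÷ 16.824 = CNY 52,085.59
CNY 52,085.59 ÷ 4.5820 = AUD 11,367.44
AUD 11,367.44 ÷ 1.7209 = CHF 6,605.52
CHF 6,605.52 ÷ 0.66892 = SGD 9,874.90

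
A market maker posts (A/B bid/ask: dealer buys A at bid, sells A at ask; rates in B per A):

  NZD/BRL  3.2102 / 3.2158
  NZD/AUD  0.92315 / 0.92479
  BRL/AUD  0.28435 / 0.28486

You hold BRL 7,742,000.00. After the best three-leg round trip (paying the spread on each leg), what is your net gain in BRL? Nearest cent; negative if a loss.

Net profit: BRL 59,981.93

Best loop BRL → NZD → AUD → BRL:
BRL 7,742,000.00 ÷ 3.2158 (buy NZD at ask) = NZD 2,407,488.03
NZD 2,407,488.03 × 0.92315 (sell NZD at bid) = AUD 2,222,472.57
AUD 2,222,472.57 ÷ 0.28486 (buy BRL at ask) = BRL 7,801,981.93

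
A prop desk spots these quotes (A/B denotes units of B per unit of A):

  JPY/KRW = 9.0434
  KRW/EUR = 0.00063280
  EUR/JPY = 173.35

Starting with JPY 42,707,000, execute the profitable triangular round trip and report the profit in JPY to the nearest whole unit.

Profitable loop is JPY → EUR → KRW → JPY:
JPY 42,707,000 ÷ 173.35 = EUR 246,362.85
EUR 246,362.85 ÷ 0.00063280 = KRW 389,321,823
KRW 389,321,823 ÷ 9.0434 = JPY 43,050,382
Profit = JPY 43,050,382 − JPY 42,707,000

Profit: JPY 343,382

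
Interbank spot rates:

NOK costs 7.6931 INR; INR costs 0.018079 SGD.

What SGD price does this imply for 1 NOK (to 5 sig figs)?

NOK/SGD = 0.13908

1 NOK × 7.6931 = 7.6931 INR
7.6931 INR × 0.018079 = 0.139084 SGD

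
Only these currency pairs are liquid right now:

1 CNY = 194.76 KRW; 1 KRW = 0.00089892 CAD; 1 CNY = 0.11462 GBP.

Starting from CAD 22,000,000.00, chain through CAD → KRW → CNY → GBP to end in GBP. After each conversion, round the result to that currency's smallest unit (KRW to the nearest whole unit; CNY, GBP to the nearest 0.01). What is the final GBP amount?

GBP 14,403,308.94

CAD 22,000,000.00 ÷ 0.00089892 = KRW 24,473,813,020
KRW 24,473,813,020 ÷ 194.76 = CNY 125,661,393.61
CNY 125,661,393.61 × 0.11462 = GBP 14,403,308.94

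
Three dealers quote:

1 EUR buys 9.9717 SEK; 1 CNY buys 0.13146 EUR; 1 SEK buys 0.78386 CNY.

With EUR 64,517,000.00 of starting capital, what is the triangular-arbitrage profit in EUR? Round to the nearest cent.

Profitable loop is EUR → SEK → CNY → EUR:
EUR 64,517,000.00 × 9.9717 = SEK 643,344,168.90
SEK 643,344,168.90 × 0.78386 = CNY 504,291,760.23
CNY 504,291,760.23 × 0.13146 = EUR 66,294,194.80
Profit = EUR 66,294,194.80 − EUR 64,517,000.00

Profit: EUR 1,777,194.80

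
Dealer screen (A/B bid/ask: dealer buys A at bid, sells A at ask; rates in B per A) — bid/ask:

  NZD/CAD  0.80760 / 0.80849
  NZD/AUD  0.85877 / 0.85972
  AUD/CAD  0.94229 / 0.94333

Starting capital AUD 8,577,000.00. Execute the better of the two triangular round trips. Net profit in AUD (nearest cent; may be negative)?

Net profit: AUD 7,642.31

Best loop AUD → CAD → NZD → AUD:
AUD 8,577,000.00 × 0.94229 (sell AUD at bid) = CAD 8,082,021.33
CAD 8,082,021.33 ÷ 0.80849 (buy NZD at ask) = NZD 9,996,439.45
NZD 9,996,439.45 × 0.85877 (sell NZD at bid) = AUD 8,584,642.31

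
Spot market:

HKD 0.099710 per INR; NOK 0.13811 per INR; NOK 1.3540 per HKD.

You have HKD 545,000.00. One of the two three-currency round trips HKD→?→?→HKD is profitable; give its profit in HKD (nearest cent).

Profitable loop is HKD → INR → NOK → HKD:
HKD 545,000.00 ÷ 0.099710 = INR 5,465,850.97
INR 5,465,850.97 × 0.13811 = NOK 754,888.68
NOK 754,888.68 ÷ 1.3540 = HKD 557,524.87
Profit = HKD 557,524.87 − HKD 545,000.00

Profit: HKD 12,524.87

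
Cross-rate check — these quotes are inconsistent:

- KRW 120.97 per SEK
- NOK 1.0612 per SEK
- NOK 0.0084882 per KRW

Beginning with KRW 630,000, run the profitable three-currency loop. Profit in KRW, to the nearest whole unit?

Profit: KRW 21,095

Profitable loop is KRW → SEK → NOK → KRW:
KRW 630,000 ÷ 120.97 = SEK 5,207.90
SEK 5,207.90 × 1.0612 = NOK 5,526.63
NOK 5,526.63 ÷ 0.0084882 = KRW 651,095
Profit = KRW 651,095 − KRW 630,000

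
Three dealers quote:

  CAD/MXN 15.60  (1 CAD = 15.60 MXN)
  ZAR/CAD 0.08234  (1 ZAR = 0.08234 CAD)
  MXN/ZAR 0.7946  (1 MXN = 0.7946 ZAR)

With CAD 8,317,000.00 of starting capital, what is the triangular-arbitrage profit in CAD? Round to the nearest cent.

Profitable loop is CAD → MXN → ZAR → CAD:
CAD 8,317,000.00 × 15.60 = MXN 129,745,200.00
MXN 129,745,200.00 × 0.7946 = ZAR 103,095,535.92
ZAR 103,095,535.92 × 0.08234 = CAD 8,488,886.43
Profit = CAD 8,488,886.43 − CAD 8,317,000.00

Profit: CAD 171,886.43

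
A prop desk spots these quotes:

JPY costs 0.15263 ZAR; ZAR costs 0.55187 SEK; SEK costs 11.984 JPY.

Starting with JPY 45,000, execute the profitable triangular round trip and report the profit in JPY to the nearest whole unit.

Profit: JPY 425

Profitable loop is JPY → ZAR → SEK → JPY:
JPY 45,000 × 0.15263 = ZAR 6,868.35
ZAR 6,868.35 × 0.55187 = SEK 3,790.44
SEK 3,790.44 × 11.984 = JPY 45,425
Profit = JPY 45,425 − JPY 45,000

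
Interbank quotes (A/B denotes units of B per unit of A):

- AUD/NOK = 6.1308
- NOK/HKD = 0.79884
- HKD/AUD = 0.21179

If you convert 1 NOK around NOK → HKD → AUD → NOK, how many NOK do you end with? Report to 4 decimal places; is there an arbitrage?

Around NOK → HKD → AUD → NOK: 1 × 0.79884 × 0.21179 × 6.1308 = 1.037248
Product > 1; profitable direction is NOK → HKD → AUD → NOK.

1.0372 (arbitrage exists)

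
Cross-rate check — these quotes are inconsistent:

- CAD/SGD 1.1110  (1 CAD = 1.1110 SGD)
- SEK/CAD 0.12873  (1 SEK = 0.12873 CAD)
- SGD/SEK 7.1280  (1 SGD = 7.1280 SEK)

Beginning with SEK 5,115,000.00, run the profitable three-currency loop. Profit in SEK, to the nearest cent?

Profitable loop is SEK → CAD → SGD → SEK:
SEK 5,115,000.00 × 0.12873 = CAD 658,453.95
CAD 658,453.95 × 1.1110 = SGD 731,542.34
SGD 731,542.34 × 7.1280 = SEK 5,214,433.79
Profit = SEK 5,214,433.79 − SEK 5,115,000.00

Profit: SEK 99,433.79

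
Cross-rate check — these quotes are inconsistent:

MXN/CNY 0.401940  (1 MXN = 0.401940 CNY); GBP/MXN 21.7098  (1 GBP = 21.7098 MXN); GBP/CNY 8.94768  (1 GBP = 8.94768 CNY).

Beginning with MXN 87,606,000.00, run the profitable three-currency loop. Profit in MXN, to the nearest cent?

Profit: MXN 2,225,208.94

Profitable loop is MXN → GBP → CNY → MXN:
MXN 87,606,000.00 ÷ 21.7098 = GBP 4,035,320.45
GBP 4,035,320.45 × 8.94768 = CNY 36,106,756.12
CNY 36,106,756.12 ÷ 0.401940 = MXN 89,831,208.94
Profit = MXN 89,831,208.94 − MXN 87,606,000.00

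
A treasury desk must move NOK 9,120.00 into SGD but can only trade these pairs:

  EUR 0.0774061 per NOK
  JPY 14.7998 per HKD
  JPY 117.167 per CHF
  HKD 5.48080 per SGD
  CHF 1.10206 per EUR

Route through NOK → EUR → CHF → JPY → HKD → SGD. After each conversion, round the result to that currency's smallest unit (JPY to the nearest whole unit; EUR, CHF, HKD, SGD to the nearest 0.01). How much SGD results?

SGD 1,123.78

NOK 9,120.00 × 0.0774061 = EUR 705.94
EUR 705.94 × 1.10206 = CHF 777.99
CHF 777.99 × 117.167 = JPY 91,155
JPY 91,155 ÷ 14.7998 = HKD 6,159.20
HKD 6,159.20 ÷ 5.48080 = SGD 1,123.78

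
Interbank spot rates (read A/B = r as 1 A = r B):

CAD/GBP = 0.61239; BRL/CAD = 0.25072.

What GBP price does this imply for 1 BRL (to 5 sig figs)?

BRL/GBP = 0.15354

1 BRL × 0.25072 = 0.25072 CAD
0.25072 CAD × 0.61239 = 0.153538 GBP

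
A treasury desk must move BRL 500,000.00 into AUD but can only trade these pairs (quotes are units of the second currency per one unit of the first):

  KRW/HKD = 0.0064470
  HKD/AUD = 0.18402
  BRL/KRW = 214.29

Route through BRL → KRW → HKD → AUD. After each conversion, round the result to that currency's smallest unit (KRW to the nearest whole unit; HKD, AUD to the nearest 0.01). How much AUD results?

AUD 127,114.36

BRL 500,000.00 × 214.29 = KRW 107,145,000
KRW 107,145,000 × 0.0064470 = HKD 690,763.81
HKD 690,763.81 × 0.18402 = AUD 127,114.36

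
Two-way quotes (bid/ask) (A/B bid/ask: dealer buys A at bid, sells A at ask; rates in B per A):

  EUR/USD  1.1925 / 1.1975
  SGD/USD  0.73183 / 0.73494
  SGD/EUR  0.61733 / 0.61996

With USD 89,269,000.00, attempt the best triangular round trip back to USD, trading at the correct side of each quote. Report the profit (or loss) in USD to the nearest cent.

Best loop USD → SGD → EUR → USD:
USD 89,269,000.00 ÷ 0.73494 (buy SGD at ask) = SGD 121,464,337.22
SGD 121,464,337.22 × 0.61733 (sell SGD at bid) = EUR 74,983,579.30
EUR 74,983,579.30 × 1.1925 (sell EUR at bid) = USD 89,417,918.31

Net profit: USD 148,918.31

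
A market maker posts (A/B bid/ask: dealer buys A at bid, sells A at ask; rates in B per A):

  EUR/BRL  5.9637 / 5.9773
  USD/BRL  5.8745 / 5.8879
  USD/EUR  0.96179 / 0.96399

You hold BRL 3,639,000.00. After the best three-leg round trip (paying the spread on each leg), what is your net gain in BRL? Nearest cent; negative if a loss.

Best loop BRL → EUR → USD → BRL:
BRL 3,639,000.00 ÷ 5.9773 (buy EUR at ask) = EUR 608,803.31
EUR 608,803.31 ÷ 0.96399 (buy USD at ask) = USD 631,545.25
USD 631,545.25 × 5.8745 (sell USD at bid) = BRL 3,710,012.57

Net profit: BRL 71,012.57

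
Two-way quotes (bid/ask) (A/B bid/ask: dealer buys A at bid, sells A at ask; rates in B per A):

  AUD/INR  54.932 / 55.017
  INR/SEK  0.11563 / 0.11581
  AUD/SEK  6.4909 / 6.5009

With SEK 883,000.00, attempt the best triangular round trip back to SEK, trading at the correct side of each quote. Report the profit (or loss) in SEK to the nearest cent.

Best loop SEK → INR → AUD → SEK:
SEK 883,000.00 ÷ 0.11581 (buy INR at ask) = INR 7,624,557.46
INR 7,624,557.46 ÷ 55.017 (buy AUD at ask) = AUD 138,585.48
AUD 138,585.48 × 6.4909 (sell AUD at bid) = SEK 899,544.51

Net profit: SEK 16,544.51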